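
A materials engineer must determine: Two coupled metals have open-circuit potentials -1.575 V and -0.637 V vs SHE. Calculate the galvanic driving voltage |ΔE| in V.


Driving voltage is the absolute potential difference.
|ΔE| = |-1.575 − (-0.637)| = 0.938 V

0.938 V


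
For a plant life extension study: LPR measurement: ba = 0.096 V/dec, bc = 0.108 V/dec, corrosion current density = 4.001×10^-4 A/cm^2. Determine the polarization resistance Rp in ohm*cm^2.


Apply the Stern-Geary equation: Rp = ba*bc / (2.303*icorr*(ba+bc))
ba*bc = 0.096*0.108 = 0.010368
ba+bc = 0.204; 2.303*icorr*(ba+bc) = 2.303*4.001×10^-4*0.204 = 1.8797178×10^-4
Rp = 0.010368 / 1.8797178×10^-4 = 55.16 ohm*cm^2

55.16 ohm*cm^2


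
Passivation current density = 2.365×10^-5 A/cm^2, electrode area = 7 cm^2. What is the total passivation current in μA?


I = i_pass * A, then convert A → μA (×10^6)
I = 2.365×10^-5 * 7 * 10^6 = 165.55 μA

165.55 μA


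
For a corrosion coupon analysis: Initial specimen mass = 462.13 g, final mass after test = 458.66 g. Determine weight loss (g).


Weight loss = initial − final
WL = 462.13 − 458.66 = 3.47 g

3.47 g


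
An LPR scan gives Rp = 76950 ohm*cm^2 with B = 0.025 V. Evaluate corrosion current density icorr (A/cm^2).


Apply the Stern-Geary relation: icorr = B / Rp
icorr = 0.025 / 76950 = 3.249×10^-7 A/cm^2

3.249×10^-7 A/cm^2


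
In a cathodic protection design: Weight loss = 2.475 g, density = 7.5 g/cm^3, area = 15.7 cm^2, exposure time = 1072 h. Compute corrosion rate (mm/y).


Apply the mm/y weight-loss relation: CR = 87600 * W / (D * A * T)
Numerator: 87600 * 2.475 = 216810.0
Denominator: 7.5 * 15.7 * 1072 = 126228.0
CR = 216810.0 / 126228.0 = 1.7176 mm/y

1.7176 mm/y


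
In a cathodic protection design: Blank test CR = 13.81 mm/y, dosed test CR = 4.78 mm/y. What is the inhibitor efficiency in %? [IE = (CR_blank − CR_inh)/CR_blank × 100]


Apply the inhibitor-efficiency definition: IE = (CR_blank − CR_inh)/CR_blank × 100
IE = (13.81 − 4.78) / 13.81 × 100
IE = 9.03 / 13.81 × 100 = 65.4 %

65.4 %


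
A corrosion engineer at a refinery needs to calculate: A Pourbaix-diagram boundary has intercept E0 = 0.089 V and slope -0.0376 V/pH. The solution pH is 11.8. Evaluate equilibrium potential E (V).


Apply the Pourbaix line equation: E = E0 + slope*pH
E = 0.089 + (-0.0376)*11.8 = 0.089 + (-0.44368) = -0.35468 V
Rounded to 4 decimal places: E = -0.3547 V

-0.3547 V


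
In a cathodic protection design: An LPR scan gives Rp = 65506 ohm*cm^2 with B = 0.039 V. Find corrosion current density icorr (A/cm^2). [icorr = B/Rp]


Apply the Stern-Geary relation: icorr = B / Rp
icorr = 0.039 / 65506 = 5.954×10^-7 A/cm^2

5.954×10^-7 A/cm^2


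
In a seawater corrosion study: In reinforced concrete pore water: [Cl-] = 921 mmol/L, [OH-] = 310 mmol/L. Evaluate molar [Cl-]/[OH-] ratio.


Threshold parameter = [Cl-] / [OH-] (molar basis; both in mmol/L, so units cancel)
Ratio = 921 / 310 = 2.97

2.97


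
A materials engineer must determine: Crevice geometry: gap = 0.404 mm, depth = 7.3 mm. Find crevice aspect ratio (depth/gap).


Aspect ratio = depth / gap
Ratio = 7.3 / 0.404 = 18.1

18.1


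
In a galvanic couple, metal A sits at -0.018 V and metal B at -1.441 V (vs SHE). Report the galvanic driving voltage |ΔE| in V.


Driving voltage is the absolute potential difference.
|ΔE| = |-0.018 − (-1.441)| = 1.423 V

1.423 V


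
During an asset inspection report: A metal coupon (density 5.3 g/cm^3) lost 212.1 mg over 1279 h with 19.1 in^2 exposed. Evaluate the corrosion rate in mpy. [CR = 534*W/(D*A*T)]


Apply the mpy weight-loss relation: CR = 534 * W / (D * A * T)
Numerator: 534 * 212.1 = 113261.4
Denominator: 5.3 * 19.1 * 1279 = 129473.17
CR = 113261.4 / 129473.17 = 0.875 mpy

0.875 mpy


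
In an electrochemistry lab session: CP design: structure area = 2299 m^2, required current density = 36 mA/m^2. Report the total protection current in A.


I = area * current density, then convert mA → A (÷1000)
I = 2299 * 36 / 1000 = 82.76 A

82.76 A


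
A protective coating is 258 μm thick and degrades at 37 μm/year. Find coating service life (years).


Service life = thickness / degradation rate
Life = 258 / 37 = 7.0 years

7.0 years


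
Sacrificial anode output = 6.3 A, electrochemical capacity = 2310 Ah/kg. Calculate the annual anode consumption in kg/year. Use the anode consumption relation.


Annual consumption = current * hours per year / capacity
Rate = 6.3 * 8760 / 2310 = 23.9 kg/year

23.9 kg/year


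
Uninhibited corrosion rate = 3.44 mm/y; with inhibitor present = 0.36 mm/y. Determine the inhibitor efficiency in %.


Apply the inhibitor-efficiency definition: IE = (CR_blank − CR_inh)/CR_blank × 100
IE = (3.44 − 0.36) / 3.44 × 100
IE = 3.08 / 3.44 × 100 = 89.5 %

89.5 %


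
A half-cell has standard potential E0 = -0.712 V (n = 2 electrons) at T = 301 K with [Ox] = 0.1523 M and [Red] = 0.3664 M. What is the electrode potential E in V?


Apply the Nernst equation: E = E0 + (RT/nF)*ln([Ox]/[Red])
Step 1: RT/nF = 8.314*301/(2*96485) = 0.01296841 V
Step 2: [Ox]/[Red] = 0.1523/0.3664 = 0.415666
Step 3: ln(0.415666) = -0.877873
Step 4: correction = 0.01296841 * -0.877873 = -0.011 V
E = -0.712 + -0.011 = -0.723 V

-0.723 V


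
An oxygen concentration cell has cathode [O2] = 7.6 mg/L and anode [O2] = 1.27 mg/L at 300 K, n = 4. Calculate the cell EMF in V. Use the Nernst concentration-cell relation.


Apply the Nernst concentration-cell relation: E = (RT/nF)*ln(C_cathode/C_anode)
RT/nF = 8.314*300/(4*96485) = 0.00646266 V
ln(7.6/1.27) = 1.78913
E = 0.00646266 * 1.78913 = 0.01156 V

0.01156 V


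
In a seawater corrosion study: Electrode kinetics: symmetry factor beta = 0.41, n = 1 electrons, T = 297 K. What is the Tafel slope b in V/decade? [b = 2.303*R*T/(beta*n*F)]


Apply the Tafel slope relation: b = 2.303*R*T/(beta*n*F)
Numerator: 2.303 * 8.314 * 297 = 5686.7
Denominator: 0.41 * 1 * 96485 = 39558.85
b = 5686.7 / 39558.85 = 0.1438 V/decade

0.1438 V/decade


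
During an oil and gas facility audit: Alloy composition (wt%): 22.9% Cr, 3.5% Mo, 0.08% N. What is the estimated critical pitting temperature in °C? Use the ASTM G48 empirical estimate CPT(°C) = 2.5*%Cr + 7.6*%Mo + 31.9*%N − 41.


Apply the ASTM G48 empirical CPT estimate: CPT(°C) = 2.5*%Cr + 7.6*%Mo + 31.9*%N − 41
2.5*22.9 = 57.25; 7.6*3.5 = 26.6; 31.9*0.08 = 2.552
CPT = 57.25 + 26.6 + 2.552 − 41 = 45.402 °C
Rounded to 0.1 °C: CPT ≈ 45.4 °C

45.4 °C


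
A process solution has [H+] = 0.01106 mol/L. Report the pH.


pH = −log10[H+]
pH = −log10(0.01106) = 1.96

1.96


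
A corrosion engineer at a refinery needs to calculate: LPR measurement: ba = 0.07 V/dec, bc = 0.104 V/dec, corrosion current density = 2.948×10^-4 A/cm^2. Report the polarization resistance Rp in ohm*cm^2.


Apply the Stern-Geary equation: Rp = ba*bc / (2.303*icorr*(ba+bc))
ba*bc = 0.07*0.104 = 0.00728
ba+bc = 0.174; 2.303*icorr*(ba+bc) = 2.303*2.948×10^-4*0.174 = 1.1813285×10^-4
Rp = 0.00728 / 1.1813285×10^-4 = 61.63 ohm*cm^2

61.63 ohm*cm^2


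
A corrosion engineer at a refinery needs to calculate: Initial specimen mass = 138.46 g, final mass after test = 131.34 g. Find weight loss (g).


Weight loss = initial − final
WL = 138.46 − 131.34 = 7.12 g

7.12 g


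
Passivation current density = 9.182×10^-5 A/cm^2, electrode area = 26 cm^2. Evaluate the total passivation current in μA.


I = i_pass * A, then convert A → μA (×10^6)
I = 9.182×10^-5 * 26 * 10^6 = 2387.32 μA

2387.32 μA


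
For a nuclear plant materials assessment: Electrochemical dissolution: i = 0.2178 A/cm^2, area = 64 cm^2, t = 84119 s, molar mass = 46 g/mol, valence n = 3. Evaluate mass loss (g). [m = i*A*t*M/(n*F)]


Apply Faraday's law: m = i*A*t*M / (n*F)
Total charge passed Q = i*A*t = 0.2178*64*84119 = 1172551.5648 C
m = Q*M/(n*F) = 1172551.5648*46/(3*96485) = 186.3411 g

186.3411 g


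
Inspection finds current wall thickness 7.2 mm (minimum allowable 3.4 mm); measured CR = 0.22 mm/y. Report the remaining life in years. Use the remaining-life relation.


Apply the remaining-life relation: RL = (t_current − t_min) / CR
RL = (7.2 − 3.4) / 0.22 = 3.8 / 0.22 = 17.3 years

17.3 years


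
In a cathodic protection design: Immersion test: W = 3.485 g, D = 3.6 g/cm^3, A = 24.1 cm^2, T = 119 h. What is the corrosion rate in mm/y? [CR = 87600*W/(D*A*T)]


Apply the mm/y weight-loss relation: CR = 87600 * W / (D * A * T)
Numerator: 87600 * 3.485 = 305286.0
Denominator: 3.6 * 24.1 * 119 = 10324.44
CR = 305286.0 / 10324.44 = 29.5693 mm/y

29.5693 mm/y


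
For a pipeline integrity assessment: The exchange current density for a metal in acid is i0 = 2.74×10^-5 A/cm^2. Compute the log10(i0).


i0 = 2.74×10^-5 A/cm^2
log10(i0) = -4.562

-4.562


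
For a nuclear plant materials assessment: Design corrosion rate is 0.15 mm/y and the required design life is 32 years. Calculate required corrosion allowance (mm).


Corrosion allowance = CR × design life
CA = 0.15 * 32 = 4.8 mm

4.8 mm


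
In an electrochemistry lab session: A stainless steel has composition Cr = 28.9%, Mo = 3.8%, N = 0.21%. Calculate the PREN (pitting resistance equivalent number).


Apply the PREN formula: PREN = Cr + 3.3*Mo + 16*N
PREN = 28.9 + 3.3*3.8 + 16*0.21
PREN = 28.9 + 12.54 + 3.36 = 44.8

44.8


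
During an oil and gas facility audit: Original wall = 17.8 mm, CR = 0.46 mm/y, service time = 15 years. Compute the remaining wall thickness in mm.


Remaining wall = original − CR × time
t = 17.8 − 0.46*15 = 17.8 − 6.9 = 10.9 mm

10.9 mm


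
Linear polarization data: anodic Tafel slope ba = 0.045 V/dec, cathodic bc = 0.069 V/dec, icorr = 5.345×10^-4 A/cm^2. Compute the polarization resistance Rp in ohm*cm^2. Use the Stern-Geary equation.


Apply the Stern-Geary equation: Rp = ba*bc / (2.303*icorr*(ba+bc))
ba*bc = 0.045*0.069 = 0.003105
ba+bc = 0.114; 2.303*icorr*(ba+bc) = 2.303*5.345×10^-4*0.114 = 1.403287×10^-4
Rp = 0.003105 / 1.403287×10^-4 = 22.1 ohm*cm^2

22.1 ohm*cm^2


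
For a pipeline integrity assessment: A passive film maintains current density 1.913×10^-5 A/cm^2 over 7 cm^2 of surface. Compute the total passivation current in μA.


I = i_pass * A, then convert A → μA (×10^6)
I = 1.913×10^-5 * 7 * 10^6 = 133.91 μA

133.91 μA


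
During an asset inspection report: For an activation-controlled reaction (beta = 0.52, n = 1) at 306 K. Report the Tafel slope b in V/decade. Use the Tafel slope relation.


Apply the Tafel slope relation: b = 2.303*R*T/(beta*n*F)
Numerator: 2.303 * 8.314 * 306 = 5859.03
Denominator: 0.52 * 1 * 96485 = 50172.2
b = 5859.03 / 50172.2 = 0.117 V/decade

0.117 V/decade


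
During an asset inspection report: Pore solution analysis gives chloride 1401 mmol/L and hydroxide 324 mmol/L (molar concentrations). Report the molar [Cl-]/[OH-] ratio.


Threshold parameter = [Cl-] / [OH-] (molar basis; both in mmol/L, so units cancel)
Ratio = 1401 / 324 = 4.32

4.32


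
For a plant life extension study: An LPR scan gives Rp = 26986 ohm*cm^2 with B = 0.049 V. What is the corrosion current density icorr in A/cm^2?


Apply the Stern-Geary relation: icorr = B / Rp
icorr = 0.049 / 26986 = 1.816×10^-6 A/cm^2

1.816×10^-6 A/cm^2


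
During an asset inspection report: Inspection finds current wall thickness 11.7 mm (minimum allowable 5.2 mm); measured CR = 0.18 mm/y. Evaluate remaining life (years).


Apply the remaining-life relation: RL = (t_current − t_min) / CR
RL = (11.7 − 5.2) / 0.18 = 6.5 / 0.18 = 36.1 years

36.1 years


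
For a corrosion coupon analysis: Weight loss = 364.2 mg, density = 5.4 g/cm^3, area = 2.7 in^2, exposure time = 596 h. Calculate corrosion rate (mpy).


Apply the mpy weight-loss relation: CR = 534 * W / (D * A * T)
Numerator: 534 * 364.2 = 194482.8
Denominator: 5.4 * 2.7 * 596 = 8689.68
CR = 194482.8 / 8689.68 = 22.381 mpy

22.381 mpy


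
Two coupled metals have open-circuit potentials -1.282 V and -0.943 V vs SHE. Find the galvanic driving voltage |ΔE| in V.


Driving voltage is the absolute potential difference.
|ΔE| = |-1.282 − (-0.943)| = 0.339 V

0.339 V


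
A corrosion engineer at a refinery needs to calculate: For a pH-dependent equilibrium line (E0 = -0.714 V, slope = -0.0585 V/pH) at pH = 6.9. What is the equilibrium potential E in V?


Apply the Pourbaix line equation: E = E0 + slope*pH
E = -0.714 + (-0.0585)*6.9 = -0.714 + (-0.40365) = -1.11765 V
Rounded to 4 decimal places: E = -1.1177 V

-1.1177 V


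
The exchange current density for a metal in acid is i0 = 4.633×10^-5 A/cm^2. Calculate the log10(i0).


i0 = 4.633×10^-5 A/cm^2
log10(i0) = -4.334

-4.334


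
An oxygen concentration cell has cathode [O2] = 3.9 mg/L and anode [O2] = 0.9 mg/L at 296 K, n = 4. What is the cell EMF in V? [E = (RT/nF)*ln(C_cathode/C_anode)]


Apply the Nernst concentration-cell relation: E = (RT/nF)*ln(C_cathode/C_anode)
RT/nF = 8.314*296/(4*96485) = 0.00637649 V
ln(3.9/0.9) = 1.46634
E = 0.00637649 * 1.46634 = 0.00935 V

0.00935 V


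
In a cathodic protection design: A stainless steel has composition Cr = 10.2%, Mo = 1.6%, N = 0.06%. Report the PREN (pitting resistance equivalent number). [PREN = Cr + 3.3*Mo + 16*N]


Apply the PREN formula: PREN = Cr + 3.3*Mo + 16*N
PREN = 10.2 + 3.3*1.6 + 16*0.06
PREN = 10.2 + 5.28 + 0.96 = 16.44

16.44


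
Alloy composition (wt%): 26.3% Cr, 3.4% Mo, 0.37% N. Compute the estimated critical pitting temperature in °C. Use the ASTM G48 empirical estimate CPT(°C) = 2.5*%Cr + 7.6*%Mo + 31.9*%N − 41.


Apply the ASTM G48 empirical CPT estimate: CPT(°C) = 2.5*%Cr + 7.6*%Mo + 31.9*%N − 41
2.5*26.3 = 65.75; 7.6*3.4 = 25.84; 31.9*0.37 = 11.803
CPT = 65.75 + 25.84 + 11.803 − 41 = 62.393 °C
Rounded to 0.1 °C: CPT ≈ 62.4 °C

62.4 °C


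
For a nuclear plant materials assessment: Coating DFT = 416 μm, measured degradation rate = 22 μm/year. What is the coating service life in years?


Service life = thickness / degradation rate
Life = 416 / 22 = 18.9 years

18.9 years


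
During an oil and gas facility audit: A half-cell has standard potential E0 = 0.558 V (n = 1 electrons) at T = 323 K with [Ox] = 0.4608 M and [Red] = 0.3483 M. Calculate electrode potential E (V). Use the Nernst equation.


Apply the Nernst equation: E = E0 + (RT/nF)*ln([Ox]/[Red])
Step 1: RT/nF = 8.314*323/(1*96485) = 0.02783253 V
Step 2: [Ox]/[Red] = 0.4608/0.3483 = 1.322997
Step 3: ln(1.322997) = 0.2799
Step 4: correction = 0.02783253 * 0.2799 = 0.008 V
E = 0.558 + 0.008 = 0.566 V

0.566 V


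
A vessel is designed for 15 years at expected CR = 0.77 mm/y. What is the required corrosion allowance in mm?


Corrosion allowance = CR × design life
CA = 0.77 * 15 = 11.55 mm

11.55 mm


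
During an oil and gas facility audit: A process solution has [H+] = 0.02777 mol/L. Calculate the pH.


pH = −log10[H+]
pH = −log10(0.02777) = 1.56

1.56


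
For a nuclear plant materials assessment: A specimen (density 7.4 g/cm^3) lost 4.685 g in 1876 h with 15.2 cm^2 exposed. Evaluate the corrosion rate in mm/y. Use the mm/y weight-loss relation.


Apply the mm/y weight-loss relation: CR = 87600 * W / (D * A * T)
Numerator: 87600 * 4.685 = 410406.0
Denominator: 7.4 * 15.2 * 1876 = 211012.48
CR = 410406.0 / 211012.48 = 1.94494 mm/y

1.94494 mm/y


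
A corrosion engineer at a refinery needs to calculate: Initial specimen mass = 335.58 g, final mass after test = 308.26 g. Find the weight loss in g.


Weight loss = initial − final
WL = 335.58 − 308.26 = 27.32 g

27.32 g


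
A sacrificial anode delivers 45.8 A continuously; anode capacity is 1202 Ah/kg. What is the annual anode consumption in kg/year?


Annual consumption = current * hours per year / capacity
Rate = 45.8 * 8760 / 1202 = 333.8 kg/year

333.8 kg/year


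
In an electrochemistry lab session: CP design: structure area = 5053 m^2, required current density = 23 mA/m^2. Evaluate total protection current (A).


I = area * current density, then convert mA → A (÷1000)
I = 5053 * 23 / 1000 = 116.22 A

116.22 A


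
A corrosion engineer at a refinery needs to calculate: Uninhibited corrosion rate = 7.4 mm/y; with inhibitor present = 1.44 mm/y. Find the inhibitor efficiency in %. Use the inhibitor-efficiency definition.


Apply the inhibitor-efficiency definition: IE = (CR_blank − CR_inh)/CR_blank × 100
IE = (7.4 − 1.44) / 7.4 × 100
IE = 5.96 / 7.4 × 100 = 80.5 %

80.5 %


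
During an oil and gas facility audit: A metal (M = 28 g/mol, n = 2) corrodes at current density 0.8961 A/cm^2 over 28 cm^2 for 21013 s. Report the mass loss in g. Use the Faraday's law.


Apply Faraday's law: m = i*A*t*M / (n*F)
Total charge passed Q = i*A*t = 0.8961*28*21013 = 527232.9804 C
m = Q*M/(n*F) = 527232.9804*28/(2*96485) = 76.50165 g

76.50165 g


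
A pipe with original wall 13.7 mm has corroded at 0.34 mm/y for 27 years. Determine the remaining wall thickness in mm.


Remaining wall = original − CR × time
t = 13.7 − 0.34*27 = 13.7 − 9.18 = 4.52 mm

4.52 mm


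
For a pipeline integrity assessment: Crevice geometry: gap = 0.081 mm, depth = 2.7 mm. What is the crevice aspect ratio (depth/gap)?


Aspect ratio = depth / gap
Ratio = 2.7 / 0.081 = 33.3

33.3


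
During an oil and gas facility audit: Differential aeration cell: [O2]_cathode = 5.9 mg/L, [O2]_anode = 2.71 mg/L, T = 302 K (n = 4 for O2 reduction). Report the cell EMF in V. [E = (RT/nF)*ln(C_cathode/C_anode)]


Apply the Nernst concentration-cell relation: E = (RT/nF)*ln(C_cathode/C_anode)
RT/nF = 8.314*302/(4*96485) = 0.00650575 V
ln(5.9/2.71) = 0.778
E = 0.00650575 * 0.778 = 0.00506 V

0.00506 V


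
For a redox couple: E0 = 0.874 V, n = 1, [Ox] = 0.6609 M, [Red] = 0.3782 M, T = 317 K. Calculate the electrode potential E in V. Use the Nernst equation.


Apply the Nernst equation: E = E0 + (RT/nF)*ln([Ox]/[Red])
Step 1: RT/nF = 8.314*317/(1*96485) = 0.02731552 V
Step 2: [Ox]/[Red] = 0.6609/0.3782 = 1.747488
Step 3: ln(1.747488) = 0.558179
Step 4: correction = 0.02731552 * 0.558179 = 0.0152 V
E = 0.874 + 0.0152 = 0.8892 V

0.8892 V


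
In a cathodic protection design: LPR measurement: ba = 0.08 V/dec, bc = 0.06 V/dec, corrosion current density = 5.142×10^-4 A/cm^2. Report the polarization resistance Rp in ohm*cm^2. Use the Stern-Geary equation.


Apply the Stern-Geary equation: Rp = ba*bc / (2.303*icorr*(ba+bc))
ba*bc = 0.08*0.06 = 0.0048
ba+bc = 0.14; 2.303*icorr*(ba+bc) = 2.303*5.142×10^-4*0.14 = 1.6578836×10^-4
Rp = 0.0048 / 1.6578836×10^-4 = 28.95 ohm*cm^2

28.95 ohm*cm^2


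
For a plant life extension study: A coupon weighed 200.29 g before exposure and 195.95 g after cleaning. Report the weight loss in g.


Weight loss = initial − final
WL = 200.29 − 195.95 = 4.34 g

4.34 g


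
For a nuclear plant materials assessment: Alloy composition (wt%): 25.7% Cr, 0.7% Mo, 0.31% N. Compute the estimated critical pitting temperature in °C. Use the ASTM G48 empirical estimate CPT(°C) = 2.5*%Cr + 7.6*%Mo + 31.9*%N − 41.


Apply the ASTM G48 empirical CPT estimate: CPT(°C) = 2.5*%Cr + 7.6*%Mo + 31.9*%N − 41
2.5*25.7 = 64.25; 7.6*0.7 = 5.32; 31.9*0.31 = 9.889
CPT = 64.25 + 5.32 + 9.889 − 41 = 38.459 °C
Rounded to 0.1 °C: CPT ≈ 38.5 °C

38.5 °C


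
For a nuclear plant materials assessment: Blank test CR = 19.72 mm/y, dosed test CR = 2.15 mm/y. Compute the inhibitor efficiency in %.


Apply the inhibitor-efficiency definition: IE = (CR_blank − CR_inh)/CR_blank × 100
IE = (19.72 − 2.15) / 19.72 × 100
IE = 17.57 / 19.72 × 100 = 89.1 %

89.1 %


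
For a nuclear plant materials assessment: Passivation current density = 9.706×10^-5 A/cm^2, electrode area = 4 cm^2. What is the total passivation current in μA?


I = i_pass * A, then convert A → μA (×10^6)
I = 9.706×10^-5 * 4 * 10^6 = 388.24 μA

388.24 μA


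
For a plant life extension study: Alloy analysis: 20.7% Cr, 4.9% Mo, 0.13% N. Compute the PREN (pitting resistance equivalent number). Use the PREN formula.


Apply the PREN formula: PREN = Cr + 3.3*Mo + 16*N
PREN = 20.7 + 3.3*4.9 + 16*0.13
PREN = 20.7 + 16.17 + 2.08 = 38.95

38.95


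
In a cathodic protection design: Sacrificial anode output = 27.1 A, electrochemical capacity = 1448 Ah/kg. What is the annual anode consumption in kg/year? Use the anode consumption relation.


Annual consumption = current * hours per year / capacity
Rate = 27.1 * 8760 / 1448 = 163.9 kg/year

163.9 kg/year


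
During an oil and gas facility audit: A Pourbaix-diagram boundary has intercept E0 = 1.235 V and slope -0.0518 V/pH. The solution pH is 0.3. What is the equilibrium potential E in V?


Apply the Pourbaix line equation: E = E0 + slope*pH
E = 1.235 + (-0.0518)*0.3 = 1.235 + (-0.01554) = 1.21946 V
Rounded to 3 decimal places: E = 1.219 V

1.219 V


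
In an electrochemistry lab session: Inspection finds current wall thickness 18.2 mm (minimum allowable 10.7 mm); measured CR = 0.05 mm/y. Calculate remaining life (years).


Apply the remaining-life relation: RL = (t_current − t_min) / CR
RL = (18.2 − 10.7) / 0.05 = 7.5 / 0.05 = 150.0 years

150.0 years


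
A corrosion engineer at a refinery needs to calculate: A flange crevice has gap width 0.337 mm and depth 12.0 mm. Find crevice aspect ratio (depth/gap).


Aspect ratio = depth / gap
Ratio = 12.0 / 0.337 = 35.6

35.6


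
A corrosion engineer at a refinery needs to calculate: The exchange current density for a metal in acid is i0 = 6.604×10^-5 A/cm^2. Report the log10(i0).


i0 = 6.604×10^-5 A/cm^2
log10(i0) = -4.18

-4.18


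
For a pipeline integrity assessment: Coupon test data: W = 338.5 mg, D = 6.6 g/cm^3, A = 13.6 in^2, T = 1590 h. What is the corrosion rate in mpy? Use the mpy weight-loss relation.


Apply the mpy weight-loss relation: CR = 534 * W / (D * A * T)
Numerator: 534 * 338.5 = 180759.0
Denominator: 6.6 * 13.6 * 1590 = 142718.4
CR = 180759.0 / 142718.4 = 1.2665 mpy

1.2665 mpy


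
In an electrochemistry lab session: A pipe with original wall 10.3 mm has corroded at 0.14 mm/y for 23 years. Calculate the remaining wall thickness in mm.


Remaining wall = original − CR × time
t = 10.3 − 0.14*23 = 10.3 − 3.22 = 7.08 mm

7.08 mm


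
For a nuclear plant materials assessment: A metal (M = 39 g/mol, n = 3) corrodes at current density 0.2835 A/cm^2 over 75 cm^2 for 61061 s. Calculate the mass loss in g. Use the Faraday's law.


Apply Faraday's law: m = i*A*t*M / (n*F)
Total charge passed Q = i*A*t = 0.2835*75*61061 = 1298309.5125 C
m = Q*M/(n*F) = 1298309.5125*39/(3*96485) = 174.92899 g

174.92899 g


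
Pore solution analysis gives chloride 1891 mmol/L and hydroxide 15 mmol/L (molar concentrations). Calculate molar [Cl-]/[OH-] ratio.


Threshold parameter = [Cl-] / [OH-] (molar basis; both in mmol/L, so units cancel)
Ratio = 1891 / 15 = 126.07

126.07


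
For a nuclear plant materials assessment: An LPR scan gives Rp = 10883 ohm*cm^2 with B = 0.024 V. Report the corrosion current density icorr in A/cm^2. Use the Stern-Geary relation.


Apply the Stern-Geary relation: icorr = B / Rp
icorr = 0.024 / 10883 = 2.205×10^-6 A/cm^2

2.205×10^-6 A/cm^2


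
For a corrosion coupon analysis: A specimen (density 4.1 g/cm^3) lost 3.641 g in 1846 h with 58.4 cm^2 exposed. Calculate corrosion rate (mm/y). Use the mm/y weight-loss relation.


Apply the mm/y weight-loss relation: CR = 87600 * W / (D * A * T)
Numerator: 87600 * 3.641 = 318951.6
Denominator: 4.1 * 58.4 * 1846 = 442006.24
CR = 318951.6 / 442006.24 = 0.7216 mm/y

0.7216 mm/y


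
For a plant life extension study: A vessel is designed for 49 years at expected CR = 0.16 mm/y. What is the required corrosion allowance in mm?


Corrosion allowance = CR × design life
CA = 0.16 * 49 = 7.84 mm

7.84 mm


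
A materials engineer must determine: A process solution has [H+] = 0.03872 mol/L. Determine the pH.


pH = −log10[H+]
pH = −log10(0.03872) = 1.41

1.41


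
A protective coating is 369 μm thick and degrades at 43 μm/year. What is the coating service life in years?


Service life = thickness / degradation rate
Life = 369 / 43 = 8.6 years

8.6 years


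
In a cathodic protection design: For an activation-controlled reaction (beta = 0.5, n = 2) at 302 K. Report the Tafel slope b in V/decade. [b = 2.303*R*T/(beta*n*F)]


Apply the Tafel slope relation: b = 2.303*R*T/(beta*n*F)
Numerator: 2.303 * 8.314 * 302 = 5782.44
Denominator: 0.5 * 2 * 96485 = 96485.0
b = 5782.44 / 96485.0 = 0.0599 V/decade

0.0599 V/decade


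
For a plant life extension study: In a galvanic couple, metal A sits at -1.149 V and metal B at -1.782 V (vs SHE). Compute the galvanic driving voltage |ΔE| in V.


Driving voltage is the absolute potential difference.
|ΔE| = |-1.149 − (-1.782)| = 0.633 V

0.633 V


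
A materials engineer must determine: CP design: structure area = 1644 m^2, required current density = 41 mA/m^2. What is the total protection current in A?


I = area * current density, then convert mA → A (÷1000)
I = 1644 * 41 / 1000 = 67.4 A

67.4 A


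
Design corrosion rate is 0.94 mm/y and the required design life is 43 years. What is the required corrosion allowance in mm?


Corrosion allowance = CR × design life
CA = 0.94 * 43 = 40.42 mm

40.42 mm


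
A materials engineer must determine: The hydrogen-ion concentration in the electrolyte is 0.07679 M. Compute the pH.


pH = −log10[H+]
pH = −log10(0.07679) = 1.11

1.11


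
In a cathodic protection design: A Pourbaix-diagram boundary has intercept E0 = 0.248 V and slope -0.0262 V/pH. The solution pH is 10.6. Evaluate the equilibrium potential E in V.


Apply the Pourbaix line equation: E = E0 + slope*pH
E = 0.248 + (-0.0262)*10.6 = 0.248 + (-0.27772) = -0.02972 V
Rounded to 4 decimal places: E = -0.0297 V

-0.0297 V


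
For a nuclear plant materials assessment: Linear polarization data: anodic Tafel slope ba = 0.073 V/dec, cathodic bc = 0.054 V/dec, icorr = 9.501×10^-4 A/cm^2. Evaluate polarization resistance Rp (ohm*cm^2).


Apply the Stern-Geary equation: Rp = ba*bc / (2.303*icorr*(ba+bc))
ba*bc = 0.073*0.054 = 0.003942
ba+bc = 0.127; 2.303*icorr*(ba+bc) = 2.303*9.501×10^-4*0.127 = 2.778862×10^-4
Rp = 0.003942 / 2.778862×10^-4 = 14.19 ohm*cm^2

14.19 ohm*cm^2


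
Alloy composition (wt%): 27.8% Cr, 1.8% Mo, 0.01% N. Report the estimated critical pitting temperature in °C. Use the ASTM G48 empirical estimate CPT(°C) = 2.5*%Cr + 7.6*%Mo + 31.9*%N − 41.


Apply the ASTM G48 empirical CPT estimate: CPT(°C) = 2.5*%Cr + 7.6*%Mo + 31.9*%N − 41
2.5*27.8 = 69.5; 7.6*1.8 = 13.68; 31.9*0.01 = 0.319
CPT = 69.5 + 13.68 + 0.319 − 41 = 42.499 °C
Rounded to 0.1 °C: CPT ≈ 42.5 °C

42.5 °C


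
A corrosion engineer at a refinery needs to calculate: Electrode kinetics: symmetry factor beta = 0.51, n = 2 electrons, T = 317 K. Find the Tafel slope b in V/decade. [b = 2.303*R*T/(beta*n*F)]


Apply the Tafel slope relation: b = 2.303*R*T/(beta*n*F)
Numerator: 2.303 * 8.314 * 317 = 6069.64
Denominator: 0.51 * 2 * 96485 = 98414.7
b = 6069.64 / 98414.7 = 0.0617 V/decade

0.0617 V/decade


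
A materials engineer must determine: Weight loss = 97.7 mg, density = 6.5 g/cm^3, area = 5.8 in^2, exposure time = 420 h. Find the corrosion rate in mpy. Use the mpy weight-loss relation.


Apply the mpy weight-loss relation: CR = 534 * W / (D * A * T)
Numerator: 534 * 97.7 = 52171.8
Denominator: 6.5 * 5.8 * 420 = 15834.0
CR = 52171.8 / 15834.0 = 3.29492 mpy

3.29492 mpy


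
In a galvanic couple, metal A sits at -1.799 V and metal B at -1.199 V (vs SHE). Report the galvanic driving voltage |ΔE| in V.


Driving voltage is the absolute potential difference.
|ΔE| = |-1.799 − (-1.199)| = 0.6 V

0.6 V


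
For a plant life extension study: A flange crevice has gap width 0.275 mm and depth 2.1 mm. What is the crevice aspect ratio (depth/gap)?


Aspect ratio = depth / gap
Ratio = 2.1 / 0.275 = 7.6

7.6


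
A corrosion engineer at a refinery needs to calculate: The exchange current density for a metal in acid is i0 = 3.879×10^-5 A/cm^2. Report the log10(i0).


i0 = 3.879×10^-5 A/cm^2
log10(i0) = -4.411

-4.411


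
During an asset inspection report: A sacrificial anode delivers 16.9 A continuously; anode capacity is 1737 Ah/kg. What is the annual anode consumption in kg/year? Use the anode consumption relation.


Annual consumption = current * hours per year / capacity
Rate = 16.9 * 8760 / 1737 = 85.2 kg/year

85.2 kg/year


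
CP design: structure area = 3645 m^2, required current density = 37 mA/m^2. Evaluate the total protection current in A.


I = area * current density, then convert mA → A (÷1000)
I = 3645 * 37 / 1000 = 134.87 A

134.87 A


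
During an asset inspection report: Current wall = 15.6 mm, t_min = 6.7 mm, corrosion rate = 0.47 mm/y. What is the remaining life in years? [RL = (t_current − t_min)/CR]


Apply the remaining-life relation: RL = (t_current − t_min) / CR
RL = (15.6 − 6.7) / 0.47 = 8.9 / 0.47 = 18.9 years

18.9 years


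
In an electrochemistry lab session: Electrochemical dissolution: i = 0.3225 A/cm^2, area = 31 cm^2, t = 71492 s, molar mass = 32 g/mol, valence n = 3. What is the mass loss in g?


Apply Faraday's law: m = i*A*t*M / (n*F)
Total charge passed Q = i*A*t = 0.3225*31*71492 = 714741.27 C
m = Q*M/(n*F) = 714741.27*32/(3*96485) = 79.0165 g

79.0165 g


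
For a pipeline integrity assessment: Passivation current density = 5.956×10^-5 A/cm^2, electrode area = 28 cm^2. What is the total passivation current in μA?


I = i_pass * A, then convert A → μA (×10^6)
I = 5.956×10^-5 * 28 * 10^6 = 1667.68 μA

1667.68 μA


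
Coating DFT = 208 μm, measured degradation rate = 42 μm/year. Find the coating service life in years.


Service life = thickness / degradation rate
Life = 208 / 42 = 5.0 years

5.0 years


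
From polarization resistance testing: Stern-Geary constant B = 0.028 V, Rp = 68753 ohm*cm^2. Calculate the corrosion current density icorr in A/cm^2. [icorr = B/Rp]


Apply the Stern-Geary relation: icorr = B / Rp
icorr = 0.028 / 68753 = 4.073×10^-7 A/cm^2

4.073×10^-7 A/cm^2


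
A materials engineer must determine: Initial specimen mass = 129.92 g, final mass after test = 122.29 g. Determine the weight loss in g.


Weight loss = initial − final
WL = 129.92 − 122.29 = 7.63 g

7.63 g


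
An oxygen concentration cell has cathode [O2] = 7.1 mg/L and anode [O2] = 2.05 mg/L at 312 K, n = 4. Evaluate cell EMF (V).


Apply the Nernst concentration-cell relation: E = (RT/nF)*ln(C_cathode/C_anode)
RT/nF = 8.314*312/(4*96485) = 0.00672117 V
ln(7.1/2.05) = 1.24225
E = 0.00672117 * 1.24225 = 0.00835 V

0.00835 V


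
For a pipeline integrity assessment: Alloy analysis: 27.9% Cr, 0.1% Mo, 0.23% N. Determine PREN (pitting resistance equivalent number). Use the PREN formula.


Apply the PREN formula: PREN = Cr + 3.3*Mo + 16*N
PREN = 27.9 + 3.3*0.1 + 16*0.23
PREN = 27.9 + 0.33 + 3.68 = 31.91

31.91


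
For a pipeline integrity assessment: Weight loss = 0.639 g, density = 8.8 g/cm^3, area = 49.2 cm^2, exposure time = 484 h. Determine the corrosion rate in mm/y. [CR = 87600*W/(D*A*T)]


Apply the mm/y weight-loss relation: CR = 87600 * W / (D * A * T)
Numerator: 87600 * 0.639 = 55976.4
Denominator: 8.8 * 49.2 * 484 = 209552.64
CR = 55976.4 / 209552.64 = 0.267123 mm/y

0.267123 mm/y


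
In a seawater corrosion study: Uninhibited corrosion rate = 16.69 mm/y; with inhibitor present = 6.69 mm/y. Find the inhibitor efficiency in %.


Apply the inhibitor-efficiency definition: IE = (CR_blank − CR_inh)/CR_blank × 100
IE = (16.69 − 6.69) / 16.69 × 100
IE = 10.0 / 16.69 × 100 = 59.9 %

59.9 %


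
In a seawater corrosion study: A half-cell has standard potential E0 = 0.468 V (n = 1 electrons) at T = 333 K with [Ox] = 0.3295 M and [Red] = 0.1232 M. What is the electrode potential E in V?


Apply the Nernst equation: E = E0 + (RT/nF)*ln([Ox]/[Red])
Step 1: RT/nF = 8.314*333/(1*96485) = 0.02869422 V
Step 2: [Ox]/[Red] = 0.3295/0.1232 = 2.674513
Step 3: ln(2.674513) = 0.983767
Step 4: correction = 0.02869422 * 0.983767 = 0.028 V
E = 0.468 + 0.028 = 0.496 V

0.496 V


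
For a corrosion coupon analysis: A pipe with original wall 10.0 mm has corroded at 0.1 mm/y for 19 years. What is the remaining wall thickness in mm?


Remaining wall = original − CR × time
t = 10.0 − 0.1*19 = 10.0 − 1.9 = 8.1 mm

8.1 mm


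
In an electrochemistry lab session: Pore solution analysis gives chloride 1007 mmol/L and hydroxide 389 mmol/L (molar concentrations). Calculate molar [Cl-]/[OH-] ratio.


Threshold parameter = [Cl-] / [OH-] (molar basis; both in mmol/L, so units cancel)
Ratio = 1007 / 389 = 2.59

2.59


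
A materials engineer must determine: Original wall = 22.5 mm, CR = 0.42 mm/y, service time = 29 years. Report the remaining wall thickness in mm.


Remaining wall = original − CR × time
t = 22.5 − 0.42*29 = 22.5 − 12.18 = 10.32 mm

10.32 mm


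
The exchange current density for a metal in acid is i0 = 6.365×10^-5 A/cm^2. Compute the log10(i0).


i0 = 6.365×10^-5 A/cm^2
log10(i0) = -4.196

-4.196


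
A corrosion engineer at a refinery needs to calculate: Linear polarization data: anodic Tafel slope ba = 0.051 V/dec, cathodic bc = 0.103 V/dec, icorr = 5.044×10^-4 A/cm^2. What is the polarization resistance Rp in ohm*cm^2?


Apply the Stern-Geary equation: Rp = ba*bc / (2.303*icorr*(ba+bc))
ba*bc = 0.051*0.103 = 0.005253
ba+bc = 0.154; 2.303*icorr*(ba+bc) = 2.303*5.044×10^-4*0.154 = 1.7889151×10^-4
Rp = 0.005253 / 1.7889151×10^-4 = 29.36 ohm*cm^2

29.36 ohm*cm^2


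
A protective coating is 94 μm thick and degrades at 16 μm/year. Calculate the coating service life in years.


Service life = thickness / degradation rate
Life = 94 / 16 = 5.9 years

5.9 years


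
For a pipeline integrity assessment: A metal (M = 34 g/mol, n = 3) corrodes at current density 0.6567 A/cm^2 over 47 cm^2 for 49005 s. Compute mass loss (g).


Apply Faraday's law: m = i*A*t*M / (n*F)
Total charge passed Q = i*A*t = 0.6567*47*49005 = 1512534.4245 C
m = Q*M/(n*F) = 1512534.4245*34/(3*96485) = 177.66551 g

177.66551 g


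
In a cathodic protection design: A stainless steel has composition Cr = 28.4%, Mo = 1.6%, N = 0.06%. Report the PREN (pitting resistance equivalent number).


Apply the PREN formula: PREN = Cr + 3.3*Mo + 16*N
PREN = 28.4 + 3.3*1.6 + 16*0.06
PREN = 28.4 + 5.28 + 0.96 = 34.64

34.64


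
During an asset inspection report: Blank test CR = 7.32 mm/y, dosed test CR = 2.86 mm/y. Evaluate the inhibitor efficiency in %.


Apply the inhibitor-efficiency definition: IE = (CR_blank − CR_inh)/CR_blank × 100
IE = (7.32 − 2.86) / 7.32 × 100
IE = 4.46 / 7.32 × 100 = 60.9 %

60.9 %


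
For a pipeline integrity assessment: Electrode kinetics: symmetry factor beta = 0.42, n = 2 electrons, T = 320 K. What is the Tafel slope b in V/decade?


Apply the Tafel slope relation: b = 2.303*R*T/(beta*n*F)
Numerator: 2.303 * 8.314 * 320 = 6127.09
Denominator: 0.42 * 2 * 96485 = 81047.4
b = 6127.09 / 81047.4 = 0.0756 V/decade

0.0756 V/decade


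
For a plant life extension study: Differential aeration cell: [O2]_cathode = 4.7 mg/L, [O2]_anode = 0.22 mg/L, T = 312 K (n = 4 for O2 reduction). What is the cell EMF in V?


Apply the Nernst concentration-cell relation: E = (RT/nF)*ln(C_cathode/C_anode)
RT/nF = 8.314*312/(4*96485) = 0.00672117 V
ln(4.7/0.22) = 3.06169
E = 0.00672117 * 3.06169 = 0.02058 V

0.02058 V


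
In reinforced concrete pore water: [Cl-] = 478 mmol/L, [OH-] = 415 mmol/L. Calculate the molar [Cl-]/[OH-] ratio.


Threshold parameter = [Cl-] / [OH-] (molar basis; both in mmol/L, so units cancel)
Ratio = 478 / 415 = 1.15

1.15


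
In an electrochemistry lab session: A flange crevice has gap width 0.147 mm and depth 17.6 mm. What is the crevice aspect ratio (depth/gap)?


Aspect ratio = depth / gap
Ratio = 17.6 / 0.147 = 119.7

119.7


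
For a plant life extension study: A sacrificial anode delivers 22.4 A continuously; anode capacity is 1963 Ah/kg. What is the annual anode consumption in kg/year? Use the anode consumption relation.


Annual consumption = current * hours per year / capacity
Rate = 22.4 * 8760 / 1963 = 100.0 kg/year

100.0 kg/year


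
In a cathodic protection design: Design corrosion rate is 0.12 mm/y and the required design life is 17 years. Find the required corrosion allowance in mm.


Corrosion allowance = CR × design life
CA = 0.12 * 17 = 2.04 mm

2.04 mm


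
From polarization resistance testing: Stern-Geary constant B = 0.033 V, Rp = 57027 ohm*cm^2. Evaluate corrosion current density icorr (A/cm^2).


Apply the Stern-Geary relation: icorr = B / Rp
icorr = 0.033 / 57027 = 5.787×10^-7 A/cm^2

5.787×10^-7 A/cm^2


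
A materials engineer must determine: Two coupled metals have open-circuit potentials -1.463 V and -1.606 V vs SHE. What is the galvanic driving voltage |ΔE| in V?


Driving voltage is the absolute potential difference.
|ΔE| = |-1.463 − (-1.606)| = 0.143 V

0.143 V


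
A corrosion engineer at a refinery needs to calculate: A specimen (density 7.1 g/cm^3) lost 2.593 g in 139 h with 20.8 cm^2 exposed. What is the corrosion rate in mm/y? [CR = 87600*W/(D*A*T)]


Apply the mm/y weight-loss relation: CR = 87600 * W / (D * A * T)
Numerator: 87600 * 2.593 = 227146.8
Denominator: 7.1 * 20.8 * 139 = 20527.52
CR = 227146.8 / 20527.52 = 11.06548 mm/y

11.06548 mm/y


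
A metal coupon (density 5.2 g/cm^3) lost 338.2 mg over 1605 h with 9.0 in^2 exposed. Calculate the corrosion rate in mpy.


Apply the mpy weight-loss relation: CR = 534 * W / (D * A * T)
Numerator: 534 * 338.2 = 180598.8
Denominator: 5.2 * 9.0 * 1605 = 75114.0
CR = 180598.8 / 75114.0 = 2.4043 mpy

2.4043 mpy


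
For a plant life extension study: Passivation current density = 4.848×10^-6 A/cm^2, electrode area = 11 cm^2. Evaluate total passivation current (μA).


I = i_pass * A, then convert A → μA (×10^6)
I = 4.848×10^-6 * 11 * 10^6 = 53.33 μA

53.33 μA


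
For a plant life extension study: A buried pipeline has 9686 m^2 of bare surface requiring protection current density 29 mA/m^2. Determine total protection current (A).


I = area * current density, then convert mA → A (÷1000)
I = 9686 * 29 / 1000 = 280.89 A

280.89 A


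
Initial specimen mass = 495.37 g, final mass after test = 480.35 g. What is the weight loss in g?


Weight loss = initial − final
WL = 495.37 − 480.35 = 15.02 g

15.02 g


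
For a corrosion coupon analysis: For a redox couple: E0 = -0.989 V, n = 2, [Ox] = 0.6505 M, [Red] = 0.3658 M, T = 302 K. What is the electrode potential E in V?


Apply the Nernst equation: E = E0 + (RT/nF)*ln([Ox]/[Red])
Step 1: RT/nF = 8.314*302/(2*96485) = 0.01301149 V
Step 2: [Ox]/[Red] = 0.6505/0.3658 = 1.778294
Step 3: ln(1.778294) = 0.575654
Step 4: correction = 0.01301149 * 0.575654 = 0.0075 V
E = -0.989 + 0.0075 = -0.9815 V

-0.9815 V


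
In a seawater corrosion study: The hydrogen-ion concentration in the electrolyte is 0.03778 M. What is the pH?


pH = −log10[H+]
pH = −log10(0.03778) = 1.42

1.42


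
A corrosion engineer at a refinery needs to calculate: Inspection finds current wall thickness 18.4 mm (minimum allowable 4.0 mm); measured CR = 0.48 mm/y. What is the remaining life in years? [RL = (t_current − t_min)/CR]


Apply the remaining-life relation: RL = (t_current − t_min) / CR
RL = (18.4 − 4.0) / 0.48 = 14.4 / 0.48 = 30.0 years

30.0 years


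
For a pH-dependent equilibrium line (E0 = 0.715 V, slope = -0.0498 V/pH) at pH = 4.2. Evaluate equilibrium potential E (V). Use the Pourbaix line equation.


Apply the Pourbaix line equation: E = E0 + slope*pH
E = 0.715 + (-0.0498)*4.2 = 0.715 + (-0.20916) = 0.50584 V
Rounded to 3 decimal places: E = 0.506 V

0.506 V
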